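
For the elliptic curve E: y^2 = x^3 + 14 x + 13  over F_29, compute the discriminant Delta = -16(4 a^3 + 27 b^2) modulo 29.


4 a^3 + 27 b^2 = 4*14^3 + 27*13^2 = 10976 + 4563 = 15539
Delta = -16 * (15539) = -248624
Delta mod 29 = 22

Delta = 22 (mod 29)


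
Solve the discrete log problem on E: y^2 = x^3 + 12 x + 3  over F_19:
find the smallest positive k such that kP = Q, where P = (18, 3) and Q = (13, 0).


Enumerate multiples of P until we hit Q = (13, 0):
  1P = (18, 3)
  2P = (13, 0)
Match found at i = 2.

k = 2


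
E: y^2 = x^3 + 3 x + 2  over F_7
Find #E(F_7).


For each x in F_7, count y with y^2 = x^3 + 3 x + 2 mod 7:
  x = 0: RHS = 2, y in [3, 4]  -> 2 point(s)
  x = 2: RHS = 2, y in [3, 4]  -> 2 point(s)
  x = 4: RHS = 1, y in [1, 6]  -> 2 point(s)
  x = 5: RHS = 2, y in [3, 4]  -> 2 point(s)
Affine points: 8. Add the point at infinity: total = 9.

#E(F_7) = 9


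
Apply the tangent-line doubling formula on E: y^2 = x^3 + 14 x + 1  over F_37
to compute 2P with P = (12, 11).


Doubling: s = (3 x1^2 + a) / (2 y1)
s = (3*12^2 + 14) / (2*11) mod 37 = 27
x3 = s^2 - 2 x1 mod 37 = 27^2 - 2*12 = 2
y3 = s (x1 - x3) - y1 mod 37 = 27 * (12 - 2) - 11 = 0

2P = (2, 0)


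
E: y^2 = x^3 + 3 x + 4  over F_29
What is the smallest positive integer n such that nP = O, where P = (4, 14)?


Compute successive multiples of P until we hit O:
  1P = (4, 14)
  2P = (12, 17)
  3P = (0, 2)
  4P = (5, 12)
  5P = (24, 26)
  6P = (6, 8)
  7P = (28, 0)
  8P = (6, 21)
  ... (continuing to 14P)
  14P = O

ord(P) = 14


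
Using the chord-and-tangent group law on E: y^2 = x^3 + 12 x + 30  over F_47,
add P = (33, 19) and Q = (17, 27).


P != Q, so use the chord formula.
s = (y2 - y1) / (x2 - x1) = (8) / (31) mod 47 = 23
x3 = s^2 - x1 - x2 mod 47 = 23^2 - 33 - 17 = 9
y3 = s (x1 - x3) - y1 mod 47 = 23 * (33 - 9) - 19 = 16

P + Q = (9, 16)


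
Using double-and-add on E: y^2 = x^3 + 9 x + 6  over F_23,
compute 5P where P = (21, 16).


k = 5 = 101_2 (binary, LSB first: 101)
Double-and-add from P = (21, 16):
  bit 0 = 1: acc = O + (21, 16) = (21, 16)
  bit 1 = 0: acc unchanged = (21, 16)
  bit 2 = 1: acc = (21, 16) + (1, 4) = (17, 14)

5P = (17, 14)


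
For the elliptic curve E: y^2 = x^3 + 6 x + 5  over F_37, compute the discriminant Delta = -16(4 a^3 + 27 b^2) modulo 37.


4 a^3 + 27 b^2 = 4*6^3 + 27*5^2 = 864 + 675 = 1539
Delta = -16 * (1539) = -24624
Delta mod 37 = 18

Delta = 18 (mod 37)


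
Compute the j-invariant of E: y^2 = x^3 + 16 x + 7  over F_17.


Delta = -16(4 a^3 + 27 b^2) mod 17 = 10
-1728 * (4 a)^3 = -1728 * (4*16)^3 mod 17 = 7
j = 7 * 10^(-1) mod 17 = 16

j = 16 (mod 17)


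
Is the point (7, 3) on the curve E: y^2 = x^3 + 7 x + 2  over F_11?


Check whether y^2 = x^3 + 7 x + 2 (mod 11) for (x, y) = (7, 3).
LHS: y^2 = 3^2 mod 11 = 9
RHS: x^3 + 7 x + 2 = 7^3 + 7*7 + 2 mod 11 = 9
LHS = RHS

Yes, on the curve


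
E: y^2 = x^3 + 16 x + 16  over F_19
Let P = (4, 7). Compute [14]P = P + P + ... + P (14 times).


k = 14 = 1110_2 (binary, LSB first: 0111)
Double-and-add from P = (4, 7):
  bit 0 = 0: acc unchanged = O
  bit 1 = 1: acc = O + (16, 6) = (16, 6)
  bit 2 = 1: acc = (16, 6) + (10, 6) = (12, 13)
  bit 3 = 1: acc = (12, 13) + (0, 4) = (4, 12)

14P = (4, 12)


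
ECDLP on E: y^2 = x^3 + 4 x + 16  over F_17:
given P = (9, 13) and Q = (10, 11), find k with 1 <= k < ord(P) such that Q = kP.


Enumerate multiples of P until we hit Q = (10, 11):
  1P = (9, 13)
  2P = (0, 13)
  3P = (8, 4)
  4P = (13, 2)
  5P = (10, 11)
Match found at i = 5.

k = 5


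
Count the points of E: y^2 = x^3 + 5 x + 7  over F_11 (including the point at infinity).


For each x in F_11, count y with y^2 = x^3 + 5 x + 7 mod 11:
  x = 2: RHS = 3, y in [5, 6]  -> 2 point(s)
  x = 3: RHS = 5, y in [4, 7]  -> 2 point(s)
  x = 4: RHS = 3, y in [5, 6]  -> 2 point(s)
  x = 5: RHS = 3, y in [5, 6]  -> 2 point(s)
  x = 6: RHS = 0, y in [0]  -> 1 point(s)
  x = 7: RHS = 0, y in [0]  -> 1 point(s)
  x = 8: RHS = 9, y in [3, 8]  -> 2 point(s)
  x = 9: RHS = 0, y in [0]  -> 1 point(s)
  x = 10: RHS = 1, y in [1, 10]  -> 2 point(s)
Affine points: 15. Add the point at infinity: total = 16.

#E(F_11) = 16


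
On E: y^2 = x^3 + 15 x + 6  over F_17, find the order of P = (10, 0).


Compute successive multiples of P until we hit O:
  1P = (10, 0)
  2P = O

ord(P) = 2


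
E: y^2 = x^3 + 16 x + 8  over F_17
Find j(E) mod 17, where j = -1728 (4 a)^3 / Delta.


Delta = -16(4 a^3 + 27 b^2) mod 17 = 7
-1728 * (4 a)^3 = -1728 * (4*16)^3 mod 17 = 7
j = 7 * 7^(-1) mod 17 = 1

j = 1 (mod 17)


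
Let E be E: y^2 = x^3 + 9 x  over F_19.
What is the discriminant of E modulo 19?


4 a^3 + 27 b^2 = 4*9^3 + 27*0^2 = 2916 + 0 = 2916
Delta = -16 * (2916) = -46656
Delta mod 19 = 8

Delta = 8 (mod 19)


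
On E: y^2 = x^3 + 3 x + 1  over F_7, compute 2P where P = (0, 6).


Doubling: s = (3 x1^2 + a) / (2 y1)
s = (3*0^2 + 3) / (2*6) mod 7 = 2
x3 = s^2 - 2 x1 mod 7 = 2^2 - 2*0 = 4
y3 = s (x1 - x3) - y1 mod 7 = 2 * (0 - 4) - 6 = 0

2P = (4, 0)


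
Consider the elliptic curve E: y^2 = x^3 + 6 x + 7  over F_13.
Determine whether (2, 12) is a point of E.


Check whether y^2 = x^3 + 6 x + 7 (mod 13) for (x, y) = (2, 12).
LHS: y^2 = 12^2 mod 13 = 1
RHS: x^3 + 6 x + 7 = 2^3 + 6*2 + 7 mod 13 = 1
LHS = RHS

Yes, on the curve


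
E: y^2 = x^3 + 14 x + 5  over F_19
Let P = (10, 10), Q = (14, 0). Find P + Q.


P != Q, so use the chord formula.
s = (y2 - y1) / (x2 - x1) = (9) / (4) mod 19 = 7
x3 = s^2 - x1 - x2 mod 19 = 7^2 - 10 - 14 = 6
y3 = s (x1 - x3) - y1 mod 19 = 7 * (10 - 6) - 10 = 18

P + Q = (6, 18)


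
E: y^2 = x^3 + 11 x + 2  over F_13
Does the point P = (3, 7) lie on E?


Check whether y^2 = x^3 + 11 x + 2 (mod 13) for (x, y) = (3, 7).
LHS: y^2 = 7^2 mod 13 = 10
RHS: x^3 + 11 x + 2 = 3^3 + 11*3 + 2 mod 13 = 10
LHS = RHS

Yes, on the curve


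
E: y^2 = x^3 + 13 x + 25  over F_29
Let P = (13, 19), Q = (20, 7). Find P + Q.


P != Q, so use the chord formula.
s = (y2 - y1) / (x2 - x1) = (17) / (7) mod 29 = 19
x3 = s^2 - x1 - x2 mod 29 = 19^2 - 13 - 20 = 9
y3 = s (x1 - x3) - y1 mod 29 = 19 * (13 - 9) - 19 = 28

P + Q = (9, 28)


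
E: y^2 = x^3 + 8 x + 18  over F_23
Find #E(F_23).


For each x in F_23, count y with y^2 = x^3 + 8 x + 18 mod 23:
  x = 0: RHS = 18, y in [8, 15]  -> 2 point(s)
  x = 1: RHS = 4, y in [2, 21]  -> 2 point(s)
  x = 3: RHS = 0, y in [0]  -> 1 point(s)
  x = 6: RHS = 6, y in [11, 12]  -> 2 point(s)
  x = 7: RHS = 3, y in [7, 16]  -> 2 point(s)
  x = 12: RHS = 2, y in [5, 18]  -> 2 point(s)
  x = 20: RHS = 13, y in [6, 17]  -> 2 point(s)
  x = 22: RHS = 9, y in [3, 20]  -> 2 point(s)
Affine points: 15. Add the point at infinity: total = 16.

#E(F_23) = 16


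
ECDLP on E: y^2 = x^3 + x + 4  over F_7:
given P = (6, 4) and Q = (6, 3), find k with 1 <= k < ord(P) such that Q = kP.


Enumerate multiples of P until we hit Q = (6, 3):
  1P = (6, 4)
  2P = (4, 4)
  3P = (4, 3)
  4P = (6, 3)
Match found at i = 4.

k = 4


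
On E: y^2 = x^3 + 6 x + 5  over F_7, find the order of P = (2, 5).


Compute successive multiples of P until we hit O:
  1P = (2, 5)
  2P = (4, 4)
  3P = (3, 6)
  4P = (3, 1)
  5P = (4, 3)
  6P = (2, 2)
  7P = O

ord(P) = 7


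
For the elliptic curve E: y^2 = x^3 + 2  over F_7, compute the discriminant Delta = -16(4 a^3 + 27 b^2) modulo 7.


4 a^3 + 27 b^2 = 4*0^3 + 27*2^2 = 0 + 108 = 108
Delta = -16 * (108) = -1728
Delta mod 7 = 1

Delta = 1 (mod 7)


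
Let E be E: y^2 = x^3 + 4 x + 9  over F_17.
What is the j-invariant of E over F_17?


Delta = -16(4 a^3 + 27 b^2) mod 17 = 12
-1728 * (4 a)^3 = -1728 * (4*4)^3 mod 17 = 11
j = 11 * 12^(-1) mod 17 = 8

j = 8 (mod 17)


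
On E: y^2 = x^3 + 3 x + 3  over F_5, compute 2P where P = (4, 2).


Doubling: s = (3 x1^2 + a) / (2 y1)
s = (3*4^2 + 3) / (2*2) mod 5 = 4
x3 = s^2 - 2 x1 mod 5 = 4^2 - 2*4 = 3
y3 = s (x1 - x3) - y1 mod 5 = 4 * (4 - 3) - 2 = 2

2P = (3, 2)


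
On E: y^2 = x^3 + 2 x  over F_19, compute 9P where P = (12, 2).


k = 9 = 1001_2 (binary, LSB first: 1001)
Double-and-add from P = (12, 2):
  bit 0 = 1: acc = O + (12, 2) = (12, 2)
  bit 1 = 0: acc unchanged = (12, 2)
  bit 2 = 0: acc unchanged = (12, 2)
  bit 3 = 1: acc = (12, 2) + (11, 17) = (12, 17)

9P = (12, 17)


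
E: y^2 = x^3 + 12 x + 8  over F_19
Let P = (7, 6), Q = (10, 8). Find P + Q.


P != Q, so use the chord formula.
s = (y2 - y1) / (x2 - x1) = (2) / (3) mod 19 = 7
x3 = s^2 - x1 - x2 mod 19 = 7^2 - 7 - 10 = 13
y3 = s (x1 - x3) - y1 mod 19 = 7 * (7 - 13) - 6 = 9

P + Q = (13, 9)


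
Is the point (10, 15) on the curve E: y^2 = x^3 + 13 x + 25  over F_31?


Check whether y^2 = x^3 + 13 x + 25 (mod 31) for (x, y) = (10, 15).
LHS: y^2 = 15^2 mod 31 = 8
RHS: x^3 + 13 x + 25 = 10^3 + 13*10 + 25 mod 31 = 8
LHS = RHS

Yes, on the curve


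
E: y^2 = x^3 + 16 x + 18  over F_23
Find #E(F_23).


For each x in F_23, count y with y^2 = x^3 + 16 x + 18 mod 23:
  x = 0: RHS = 18, y in [8, 15]  -> 2 point(s)
  x = 1: RHS = 12, y in [9, 14]  -> 2 point(s)
  x = 2: RHS = 12, y in [9, 14]  -> 2 point(s)
  x = 3: RHS = 1, y in [1, 22]  -> 2 point(s)
  x = 4: RHS = 8, y in [10, 13]  -> 2 point(s)
  x = 5: RHS = 16, y in [4, 19]  -> 2 point(s)
  x = 6: RHS = 8, y in [10, 13]  -> 2 point(s)
  x = 7: RHS = 13, y in [6, 17]  -> 2 point(s)
  x = 12: RHS = 6, y in [11, 12]  -> 2 point(s)
  x = 13: RHS = 8, y in [10, 13]  -> 2 point(s)
  x = 16: RHS = 0, y in [0]  -> 1 point(s)
  x = 20: RHS = 12, y in [9, 14]  -> 2 point(s)
  x = 21: RHS = 1, y in [1, 22]  -> 2 point(s)
  x = 22: RHS = 1, y in [1, 22]  -> 2 point(s)
Affine points: 27. Add the point at infinity: total = 28.

#E(F_23) = 28


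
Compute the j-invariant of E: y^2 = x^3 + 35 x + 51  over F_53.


Delta = -16(4 a^3 + 27 b^2) mod 53 = 43
-1728 * (4 a)^3 = -1728 * (4*35)^3 mod 53 = 15
j = 15 * 43^(-1) mod 53 = 25

j = 25 (mod 53)


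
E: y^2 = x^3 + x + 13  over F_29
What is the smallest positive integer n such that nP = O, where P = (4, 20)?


Compute successive multiples of P until we hit O:
  1P = (4, 20)
  2P = (14, 4)
  3P = (24, 12)
  4P = (0, 19)
  5P = (16, 6)
  6P = (16, 23)
  7P = (0, 10)
  8P = (24, 17)
  ... (continuing to 11P)
  11P = O

ord(P) = 11


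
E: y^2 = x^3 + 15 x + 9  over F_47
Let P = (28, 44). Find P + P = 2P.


Doubling: s = (3 x1^2 + a) / (2 y1)
s = (3*28^2 + 15) / (2*44) mod 47 = 5
x3 = s^2 - 2 x1 mod 47 = 5^2 - 2*28 = 16
y3 = s (x1 - x3) - y1 mod 47 = 5 * (28 - 16) - 44 = 16

2P = (16, 16)


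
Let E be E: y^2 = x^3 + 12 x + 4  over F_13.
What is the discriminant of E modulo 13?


4 a^3 + 27 b^2 = 4*12^3 + 27*4^2 = 6912 + 432 = 7344
Delta = -16 * (7344) = -117504
Delta mod 13 = 3

Delta = 3 (mod 13)


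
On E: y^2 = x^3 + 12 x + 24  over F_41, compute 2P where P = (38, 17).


k = 2 = 10_2 (binary, LSB first: 01)
Double-and-add from P = (38, 17):
  bit 0 = 0: acc unchanged = O
  bit 1 = 1: acc = O + (27, 33) = (27, 33)

2P = (27, 33)


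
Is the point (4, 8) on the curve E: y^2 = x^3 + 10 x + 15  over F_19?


Check whether y^2 = x^3 + 10 x + 15 (mod 19) for (x, y) = (4, 8).
LHS: y^2 = 8^2 mod 19 = 7
RHS: x^3 + 10 x + 15 = 4^3 + 10*4 + 15 mod 19 = 5
LHS != RHS

No, not on the curve


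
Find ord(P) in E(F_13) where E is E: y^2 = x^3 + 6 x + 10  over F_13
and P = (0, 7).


Compute successive multiples of P until we hit O:
  1P = (0, 7)
  2P = (10, 11)
  3P = (12, 9)
  4P = (5, 3)
  5P = (5, 10)
  6P = (12, 4)
  7P = (10, 2)
  8P = (0, 6)
  ... (continuing to 9P)
  9P = O

ord(P) = 9


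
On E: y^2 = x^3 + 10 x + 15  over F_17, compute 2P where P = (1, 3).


Doubling: s = (3 x1^2 + a) / (2 y1)
s = (3*1^2 + 10) / (2*3) mod 17 = 5
x3 = s^2 - 2 x1 mod 17 = 5^2 - 2*1 = 6
y3 = s (x1 - x3) - y1 mod 17 = 5 * (1 - 6) - 3 = 6

2P = (6, 6)


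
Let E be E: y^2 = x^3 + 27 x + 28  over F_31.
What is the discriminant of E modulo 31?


4 a^3 + 27 b^2 = 4*27^3 + 27*28^2 = 78732 + 21168 = 99900
Delta = -16 * (99900) = -1598400
Delta mod 31 = 22

Delta = 22 (mod 31)


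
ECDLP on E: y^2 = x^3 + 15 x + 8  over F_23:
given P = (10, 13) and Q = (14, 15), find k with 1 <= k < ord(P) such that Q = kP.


Enumerate multiples of P until we hit Q = (14, 15):
  1P = (10, 13)
  2P = (11, 20)
  3P = (5, 22)
  4P = (14, 8)
  5P = (2, 0)
  6P = (14, 15)
Match found at i = 6.

k = 6


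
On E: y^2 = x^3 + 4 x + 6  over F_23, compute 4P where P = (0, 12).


k = 4 = 100_2 (binary, LSB first: 001)
Double-and-add from P = (0, 12):
  bit 0 = 0: acc unchanged = O
  bit 1 = 0: acc unchanged = O
  bit 2 = 1: acc = O + (7, 20) = (7, 20)

4P = (7, 20)


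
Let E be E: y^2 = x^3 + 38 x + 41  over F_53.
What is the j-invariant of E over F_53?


Delta = -16(4 a^3 + 27 b^2) mod 53 = 39
-1728 * (4 a)^3 = -1728 * (4*38)^3 mod 53 = 5
j = 5 * 39^(-1) mod 53 = 11

j = 11 (mod 53)


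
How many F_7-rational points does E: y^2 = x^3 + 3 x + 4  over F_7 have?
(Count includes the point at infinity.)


For each x in F_7, count y with y^2 = x^3 + 3 x + 4 mod 7:
  x = 0: RHS = 4, y in [2, 5]  -> 2 point(s)
  x = 1: RHS = 1, y in [1, 6]  -> 2 point(s)
  x = 2: RHS = 4, y in [2, 5]  -> 2 point(s)
  x = 5: RHS = 4, y in [2, 5]  -> 2 point(s)
  x = 6: RHS = 0, y in [0]  -> 1 point(s)
Affine points: 9. Add the point at infinity: total = 10.

#E(F_7) = 10


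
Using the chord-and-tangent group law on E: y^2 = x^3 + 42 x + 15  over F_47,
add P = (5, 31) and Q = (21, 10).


P != Q, so use the chord formula.
s = (y2 - y1) / (x2 - x1) = (26) / (16) mod 47 = 31
x3 = s^2 - x1 - x2 mod 47 = 31^2 - 5 - 21 = 42
y3 = s (x1 - x3) - y1 mod 47 = 31 * (5 - 42) - 31 = 44

P + Q = (42, 44)


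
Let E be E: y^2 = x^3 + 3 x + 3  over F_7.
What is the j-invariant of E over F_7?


Delta = -16(4 a^3 + 27 b^2) mod 7 = 5
-1728 * (4 a)^3 = -1728 * (4*3)^3 mod 7 = 6
j = 6 * 5^(-1) mod 7 = 4

j = 4 (mod 7)


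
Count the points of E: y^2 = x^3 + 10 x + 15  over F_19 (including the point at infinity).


For each x in F_19, count y with y^2 = x^3 + 10 x + 15 mod 19:
  x = 1: RHS = 7, y in [8, 11]  -> 2 point(s)
  x = 2: RHS = 5, y in [9, 10]  -> 2 point(s)
  x = 4: RHS = 5, y in [9, 10]  -> 2 point(s)
  x = 5: RHS = 0, y in [0]  -> 1 point(s)
  x = 6: RHS = 6, y in [5, 14]  -> 2 point(s)
  x = 9: RHS = 17, y in [6, 13]  -> 2 point(s)
  x = 12: RHS = 1, y in [1, 18]  -> 2 point(s)
  x = 13: RHS = 5, y in [9, 10]  -> 2 point(s)
  x = 14: RHS = 11, y in [7, 12]  -> 2 point(s)
  x = 15: RHS = 6, y in [5, 14]  -> 2 point(s)
  x = 17: RHS = 6, y in [5, 14]  -> 2 point(s)
  x = 18: RHS = 4, y in [2, 17]  -> 2 point(s)
Affine points: 23. Add the point at infinity: total = 24.

#E(F_19) = 24


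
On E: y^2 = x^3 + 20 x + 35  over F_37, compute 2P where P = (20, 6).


Doubling: s = (3 x1^2 + a) / (2 y1)
s = (3*20^2 + 20) / (2*6) mod 37 = 3
x3 = s^2 - 2 x1 mod 37 = 3^2 - 2*20 = 6
y3 = s (x1 - x3) - y1 mod 37 = 3 * (20 - 6) - 6 = 36

2P = (6, 36)


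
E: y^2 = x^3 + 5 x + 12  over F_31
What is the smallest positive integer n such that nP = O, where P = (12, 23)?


Compute successive multiples of P until we hit O:
  1P = (12, 23)
  2P = (12, 8)
  3P = O

ord(P) = 3


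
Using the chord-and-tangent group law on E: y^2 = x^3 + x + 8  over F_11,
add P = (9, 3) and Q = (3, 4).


P != Q, so use the chord formula.
s = (y2 - y1) / (x2 - x1) = (1) / (5) mod 11 = 9
x3 = s^2 - x1 - x2 mod 11 = 9^2 - 9 - 3 = 3
y3 = s (x1 - x3) - y1 mod 11 = 9 * (9 - 3) - 3 = 7

P + Q = (3, 7)


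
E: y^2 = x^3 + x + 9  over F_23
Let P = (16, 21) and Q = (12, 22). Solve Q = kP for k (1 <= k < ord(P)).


Enumerate multiples of P until we hit Q = (12, 22):
  1P = (16, 21)
  2P = (3, 4)
  3P = (20, 18)
  4P = (12, 22)
Match found at i = 4.

k = 4


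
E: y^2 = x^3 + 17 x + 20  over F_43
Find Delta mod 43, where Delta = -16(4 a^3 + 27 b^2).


4 a^3 + 27 b^2 = 4*17^3 + 27*20^2 = 19652 + 10800 = 30452
Delta = -16 * (30452) = -487232
Delta mod 43 = 1

Delta = 1 (mod 43)


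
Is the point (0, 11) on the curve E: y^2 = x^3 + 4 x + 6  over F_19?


Check whether y^2 = x^3 + 4 x + 6 (mod 19) for (x, y) = (0, 11).
LHS: y^2 = 11^2 mod 19 = 7
RHS: x^3 + 4 x + 6 = 0^3 + 4*0 + 6 mod 19 = 6
LHS != RHS

No, not on the curve


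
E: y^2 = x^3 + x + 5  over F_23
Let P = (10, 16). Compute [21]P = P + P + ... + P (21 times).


k = 21 = 10101_2 (binary, LSB first: 10101)
Double-and-add from P = (10, 16):
  bit 0 = 1: acc = O + (10, 16) = (10, 16)
  bit 1 = 0: acc unchanged = (10, 16)
  bit 2 = 1: acc = (10, 16) + (19, 11) = (21, 8)
  bit 3 = 0: acc unchanged = (21, 8)
  bit 4 = 1: acc = (21, 8) + (18, 6) = (10, 7)

21P = (10, 7)


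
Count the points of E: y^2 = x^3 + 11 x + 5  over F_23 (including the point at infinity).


For each x in F_23, count y with y^2 = x^3 + 11 x + 5 mod 23:
  x = 2: RHS = 12, y in [9, 14]  -> 2 point(s)
  x = 5: RHS = 1, y in [1, 22]  -> 2 point(s)
  x = 11: RHS = 8, y in [10, 13]  -> 2 point(s)
  x = 12: RHS = 2, y in [5, 18]  -> 2 point(s)
  x = 15: RHS = 3, y in [7, 16]  -> 2 point(s)
  x = 18: RHS = 9, y in [3, 20]  -> 2 point(s)
  x = 19: RHS = 12, y in [9, 14]  -> 2 point(s)
  x = 22: RHS = 16, y in [4, 19]  -> 2 point(s)
Affine points: 16. Add the point at infinity: total = 17.

#E(F_23) = 17


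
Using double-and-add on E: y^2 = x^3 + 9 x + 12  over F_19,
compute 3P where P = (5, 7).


k = 3 = 11_2 (binary, LSB first: 11)
Double-and-add from P = (5, 7):
  bit 0 = 1: acc = O + (5, 7) = (5, 7)
  bit 1 = 1: acc = (5, 7) + (7, 0) = (5, 12)

3P = (5, 12)


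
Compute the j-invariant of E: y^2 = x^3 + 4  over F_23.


Delta = -16(4 a^3 + 27 b^2) mod 23 = 11
-1728 * (4 a)^3 = -1728 * (4*0)^3 mod 23 = 0
j = 0 * 11^(-1) mod 23 = 0

j = 0 (mod 23)


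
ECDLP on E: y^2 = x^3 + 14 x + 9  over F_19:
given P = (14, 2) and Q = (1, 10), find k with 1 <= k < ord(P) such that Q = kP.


Enumerate multiples of P until we hit Q = (1, 10):
  1P = (14, 2)
  2P = (17, 12)
  3P = (16, 4)
  4P = (9, 3)
  5P = (12, 9)
  6P = (10, 3)
  7P = (1, 9)
  8P = (8, 5)
  9P = (2, 11)
  10P = (0, 16)
  11P = (6, 9)
  12P = (6, 10)
  13P = (0, 3)
  14P = (2, 8)
  15P = (8, 14)
  16P = (1, 10)
Match found at i = 16.

k = 16


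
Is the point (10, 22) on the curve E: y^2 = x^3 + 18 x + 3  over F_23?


Check whether y^2 = x^3 + 18 x + 3 (mod 23) for (x, y) = (10, 22).
LHS: y^2 = 22^2 mod 23 = 1
RHS: x^3 + 18 x + 3 = 10^3 + 18*10 + 3 mod 23 = 10
LHS != RHS

No, not on the curve


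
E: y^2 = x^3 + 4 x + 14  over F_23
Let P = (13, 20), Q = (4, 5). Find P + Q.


P != Q, so use the chord formula.
s = (y2 - y1) / (x2 - x1) = (8) / (14) mod 23 = 17
x3 = s^2 - x1 - x2 mod 23 = 17^2 - 13 - 4 = 19
y3 = s (x1 - x3) - y1 mod 23 = 17 * (13 - 19) - 20 = 16

P + Q = (19, 16)


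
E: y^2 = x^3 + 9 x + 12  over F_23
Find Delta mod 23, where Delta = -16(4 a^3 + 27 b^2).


4 a^3 + 27 b^2 = 4*9^3 + 27*12^2 = 2916 + 3888 = 6804
Delta = -16 * (6804) = -108864
Delta mod 23 = 18

Delta = 18 (mod 23)


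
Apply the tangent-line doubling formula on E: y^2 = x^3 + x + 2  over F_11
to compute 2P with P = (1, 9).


Doubling: s = (3 x1^2 + a) / (2 y1)
s = (3*1^2 + 1) / (2*9) mod 11 = 10
x3 = s^2 - 2 x1 mod 11 = 10^2 - 2*1 = 10
y3 = s (x1 - x3) - y1 mod 11 = 10 * (1 - 10) - 9 = 0

2P = (10, 0)


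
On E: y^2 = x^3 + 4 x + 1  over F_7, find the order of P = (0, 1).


Compute successive multiples of P until we hit O:
  1P = (0, 1)
  2P = (4, 5)
  3P = (4, 2)
  4P = (0, 6)
  5P = O

ord(P) = 5


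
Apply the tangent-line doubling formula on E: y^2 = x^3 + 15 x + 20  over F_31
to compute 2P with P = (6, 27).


Doubling: s = (3 x1^2 + a) / (2 y1)
s = (3*6^2 + 15) / (2*27) mod 31 = 4
x3 = s^2 - 2 x1 mod 31 = 4^2 - 2*6 = 4
y3 = s (x1 - x3) - y1 mod 31 = 4 * (6 - 4) - 27 = 12

2P = (4, 12)


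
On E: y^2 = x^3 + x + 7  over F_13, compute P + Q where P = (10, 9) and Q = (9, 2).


P != Q, so use the chord formula.
s = (y2 - y1) / (x2 - x1) = (6) / (12) mod 13 = 7
x3 = s^2 - x1 - x2 mod 13 = 7^2 - 10 - 9 = 4
y3 = s (x1 - x3) - y1 mod 13 = 7 * (10 - 4) - 9 = 7

P + Q = (4, 7)


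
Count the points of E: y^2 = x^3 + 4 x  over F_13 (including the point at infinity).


For each x in F_13, count y with y^2 = x^3 + 4 x + 0 mod 13:
  x = 0: RHS = 0, y in [0]  -> 1 point(s)
  x = 2: RHS = 3, y in [4, 9]  -> 2 point(s)
  x = 3: RHS = 0, y in [0]  -> 1 point(s)
  x = 10: RHS = 0, y in [0]  -> 1 point(s)
  x = 11: RHS = 10, y in [6, 7]  -> 2 point(s)
Affine points: 7. Add the point at infinity: total = 8.

#E(F_13) = 8


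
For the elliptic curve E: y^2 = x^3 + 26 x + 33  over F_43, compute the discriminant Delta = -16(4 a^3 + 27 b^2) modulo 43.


4 a^3 + 27 b^2 = 4*26^3 + 27*33^2 = 70304 + 29403 = 99707
Delta = -16 * (99707) = -1595312
Delta mod 43 = 31

Delta = 31 (mod 43)


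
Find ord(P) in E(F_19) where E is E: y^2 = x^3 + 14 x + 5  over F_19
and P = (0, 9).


Compute successive multiples of P until we hit O:
  1P = (0, 9)
  2P = (6, 18)
  3P = (1, 18)
  4P = (4, 12)
  5P = (12, 1)
  6P = (18, 3)
  7P = (18, 16)
  8P = (12, 18)
  ... (continuing to 13P)
  13P = O

ord(P) = 13


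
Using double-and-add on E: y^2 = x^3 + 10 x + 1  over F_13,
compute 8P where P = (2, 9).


k = 8 = 1000_2 (binary, LSB first: 0001)
Double-and-add from P = (2, 9):
  bit 0 = 0: acc unchanged = O
  bit 1 = 0: acc unchanged = O
  bit 2 = 0: acc unchanged = O
  bit 3 = 1: acc = O + (9, 12) = (9, 12)

8P = (9, 12)


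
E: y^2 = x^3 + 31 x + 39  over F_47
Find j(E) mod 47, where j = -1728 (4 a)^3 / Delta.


Delta = -16(4 a^3 + 27 b^2) mod 47 = 13
-1728 * (4 a)^3 = -1728 * (4*31)^3 mod 47 = 7
j = 7 * 13^(-1) mod 47 = 15

j = 15 (mod 47)


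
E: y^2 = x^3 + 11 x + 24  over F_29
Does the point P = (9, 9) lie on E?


Check whether y^2 = x^3 + 11 x + 24 (mod 29) for (x, y) = (9, 9).
LHS: y^2 = 9^2 mod 29 = 23
RHS: x^3 + 11 x + 24 = 9^3 + 11*9 + 24 mod 29 = 11
LHS != RHS

No, not on the curve


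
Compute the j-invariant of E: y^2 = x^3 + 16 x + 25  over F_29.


Delta = -16(4 a^3 + 27 b^2) mod 29 = 6
-1728 * (4 a)^3 = -1728 * (4*16)^3 mod 29 = 11
j = 11 * 6^(-1) mod 29 = 26

j = 26 (mod 29)


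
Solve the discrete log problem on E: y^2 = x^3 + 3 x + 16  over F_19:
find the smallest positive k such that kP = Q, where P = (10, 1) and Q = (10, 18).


Enumerate multiples of P until we hit Q = (10, 18):
  1P = (10, 1)
  2P = (4, 15)
  3P = (2, 12)
  4P = (8, 1)
  5P = (1, 18)
  6P = (5, 17)
  7P = (15, 15)
  8P = (14, 3)
  9P = (0, 4)
  10P = (7, 0)
  11P = (0, 15)
  12P = (14, 16)
  13P = (15, 4)
  14P = (5, 2)
  15P = (1, 1)
  16P = (8, 18)
  17P = (2, 7)
  18P = (4, 4)
  19P = (10, 18)
Match found at i = 19.

k = 19


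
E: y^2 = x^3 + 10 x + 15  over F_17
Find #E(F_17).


For each x in F_17, count y with y^2 = x^3 + 10 x + 15 mod 17:
  x = 0: RHS = 15, y in [7, 10]  -> 2 point(s)
  x = 1: RHS = 9, y in [3, 14]  -> 2 point(s)
  x = 2: RHS = 9, y in [3, 14]  -> 2 point(s)
  x = 3: RHS = 4, y in [2, 15]  -> 2 point(s)
  x = 4: RHS = 0, y in [0]  -> 1 point(s)
  x = 6: RHS = 2, y in [6, 11]  -> 2 point(s)
  x = 9: RHS = 1, y in [1, 16]  -> 2 point(s)
  x = 13: RHS = 13, y in [8, 9]  -> 2 point(s)
  x = 14: RHS = 9, y in [3, 14]  -> 2 point(s)
  x = 15: RHS = 4, y in [2, 15]  -> 2 point(s)
  x = 16: RHS = 4, y in [2, 15]  -> 2 point(s)
Affine points: 21. Add the point at infinity: total = 22.

#E(F_17) = 22


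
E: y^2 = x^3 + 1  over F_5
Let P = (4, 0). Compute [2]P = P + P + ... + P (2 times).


k = 2 = 10_2 (binary, LSB first: 01)
Double-and-add from P = (4, 0):
  bit 0 = 0: acc unchanged = O
  bit 1 = 1: acc = O + O = O

2P = O


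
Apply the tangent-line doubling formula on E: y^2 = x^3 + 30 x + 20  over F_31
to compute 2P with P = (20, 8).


Doubling: s = (3 x1^2 + a) / (2 y1)
s = (3*20^2 + 30) / (2*8) mod 31 = 11
x3 = s^2 - 2 x1 mod 31 = 11^2 - 2*20 = 19
y3 = s (x1 - x3) - y1 mod 31 = 11 * (20 - 19) - 8 = 3

2P = (19, 3)


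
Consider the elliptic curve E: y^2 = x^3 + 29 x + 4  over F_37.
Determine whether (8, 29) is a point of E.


Check whether y^2 = x^3 + 29 x + 4 (mod 37) for (x, y) = (8, 29).
LHS: y^2 = 29^2 mod 37 = 27
RHS: x^3 + 29 x + 4 = 8^3 + 29*8 + 4 mod 37 = 8
LHS != RHS

No, not on the curve


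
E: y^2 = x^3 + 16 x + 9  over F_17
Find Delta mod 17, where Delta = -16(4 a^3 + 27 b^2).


4 a^3 + 27 b^2 = 4*16^3 + 27*9^2 = 16384 + 2187 = 18571
Delta = -16 * (18571) = -297136
Delta mod 17 = 7

Delta = 7 (mod 17)


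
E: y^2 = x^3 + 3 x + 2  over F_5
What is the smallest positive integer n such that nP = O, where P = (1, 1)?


Compute successive multiples of P until we hit O:
  1P = (1, 1)
  2P = (2, 1)
  3P = (2, 4)
  4P = (1, 4)
  5P = O

ord(P) = 5


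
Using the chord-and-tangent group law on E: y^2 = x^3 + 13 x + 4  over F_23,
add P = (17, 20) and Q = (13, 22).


P != Q, so use the chord formula.
s = (y2 - y1) / (x2 - x1) = (2) / (19) mod 23 = 11
x3 = s^2 - x1 - x2 mod 23 = 11^2 - 17 - 13 = 22
y3 = s (x1 - x3) - y1 mod 23 = 11 * (17 - 22) - 20 = 17

P + Q = (22, 17)


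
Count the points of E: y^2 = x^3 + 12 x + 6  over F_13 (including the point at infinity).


For each x in F_13, count y with y^2 = x^3 + 12 x + 6 mod 13:
  x = 2: RHS = 12, y in [5, 8]  -> 2 point(s)
  x = 3: RHS = 4, y in [2, 11]  -> 2 point(s)
  x = 4: RHS = 1, y in [1, 12]  -> 2 point(s)
  x = 5: RHS = 9, y in [3, 10]  -> 2 point(s)
  x = 7: RHS = 4, y in [2, 11]  -> 2 point(s)
  x = 8: RHS = 3, y in [4, 9]  -> 2 point(s)
  x = 11: RHS = 0, y in [0]  -> 1 point(s)
Affine points: 13. Add the point at infinity: total = 14.

#E(F_13) = 14


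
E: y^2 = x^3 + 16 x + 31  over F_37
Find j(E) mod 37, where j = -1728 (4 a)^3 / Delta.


Delta = -16(4 a^3 + 27 b^2) mod 37 = 26
-1728 * (4 a)^3 = -1728 * (4*16)^3 mod 37 = 26
j = 26 * 26^(-1) mod 37 = 1

j = 1 (mod 37)


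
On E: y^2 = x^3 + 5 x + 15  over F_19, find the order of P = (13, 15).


Compute successive multiples of P until we hit O:
  1P = (13, 15)
  2P = (4, 17)
  3P = (18, 3)
  4P = (12, 13)
  5P = (17, 15)
  6P = (8, 4)
  7P = (15, 11)
  8P = (14, 6)
  ... (continuing to 22P)
  22P = O

ord(P) = 22


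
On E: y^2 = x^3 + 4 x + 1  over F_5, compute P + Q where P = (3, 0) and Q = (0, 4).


P != Q, so use the chord formula.
s = (y2 - y1) / (x2 - x1) = (4) / (2) mod 5 = 2
x3 = s^2 - x1 - x2 mod 5 = 2^2 - 3 - 0 = 1
y3 = s (x1 - x3) - y1 mod 5 = 2 * (3 - 1) - 0 = 4

P + Q = (1, 4)


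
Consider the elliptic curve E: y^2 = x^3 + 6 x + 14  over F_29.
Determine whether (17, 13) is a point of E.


Check whether y^2 = x^3 + 6 x + 14 (mod 29) for (x, y) = (17, 13).
LHS: y^2 = 13^2 mod 29 = 24
RHS: x^3 + 6 x + 14 = 17^3 + 6*17 + 14 mod 29 = 12
LHS != RHS

No, not on the curve


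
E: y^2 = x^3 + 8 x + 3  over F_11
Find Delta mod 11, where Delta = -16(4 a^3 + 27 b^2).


4 a^3 + 27 b^2 = 4*8^3 + 27*3^2 = 2048 + 243 = 2291
Delta = -16 * (2291) = -36656
Delta mod 11 = 7

Delta = 7 (mod 11)


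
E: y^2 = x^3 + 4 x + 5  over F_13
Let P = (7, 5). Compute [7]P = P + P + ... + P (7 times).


k = 7 = 111_2 (binary, LSB first: 111)
Double-and-add from P = (7, 5):
  bit 0 = 1: acc = O + (7, 5) = (7, 5)
  bit 1 = 1: acc = (7, 5) + (9, 9) = (1, 7)
  bit 2 = 1: acc = (1, 7) + (8, 4) = (1, 6)

7P = (1, 6)


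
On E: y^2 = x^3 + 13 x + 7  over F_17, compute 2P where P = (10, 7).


Doubling: s = (3 x1^2 + a) / (2 y1)
s = (3*10^2 + 13) / (2*7) mod 17 = 9
x3 = s^2 - 2 x1 mod 17 = 9^2 - 2*10 = 10
y3 = s (x1 - x3) - y1 mod 17 = 9 * (10 - 10) - 7 = 10

2P = (10, 10)


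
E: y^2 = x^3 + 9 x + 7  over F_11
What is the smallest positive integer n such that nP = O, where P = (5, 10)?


Compute successive multiples of P until we hit O:
  1P = (5, 10)
  2P = (5, 1)
  3P = O

ord(P) = 3


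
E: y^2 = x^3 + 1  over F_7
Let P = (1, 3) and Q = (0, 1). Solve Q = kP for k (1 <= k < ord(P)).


Enumerate multiples of P until we hit Q = (0, 1):
  1P = (1, 3)
  2P = (0, 1)
Match found at i = 2.

k = 2


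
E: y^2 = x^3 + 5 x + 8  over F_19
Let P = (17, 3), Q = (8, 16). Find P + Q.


P != Q, so use the chord formula.
s = (y2 - y1) / (x2 - x1) = (13) / (10) mod 19 = 7
x3 = s^2 - x1 - x2 mod 19 = 7^2 - 17 - 8 = 5
y3 = s (x1 - x3) - y1 mod 19 = 7 * (17 - 5) - 3 = 5

P + Q = (5, 5)


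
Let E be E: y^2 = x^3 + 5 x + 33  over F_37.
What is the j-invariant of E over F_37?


Delta = -16(4 a^3 + 27 b^2) mod 37 = 36
-1728 * (4 a)^3 = -1728 * (4*5)^3 mod 37 = 14
j = 14 * 36^(-1) mod 37 = 23

j = 23 (mod 37)


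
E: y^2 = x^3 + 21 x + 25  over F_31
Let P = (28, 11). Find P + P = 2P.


Doubling: s = (3 x1^2 + a) / (2 y1)
s = (3*28^2 + 21) / (2*11) mod 31 = 5
x3 = s^2 - 2 x1 mod 31 = 5^2 - 2*28 = 0
y3 = s (x1 - x3) - y1 mod 31 = 5 * (28 - 0) - 11 = 5

2P = (0, 5)


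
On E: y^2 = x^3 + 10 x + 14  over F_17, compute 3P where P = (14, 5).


k = 3 = 11_2 (binary, LSB first: 11)
Double-and-add from P = (14, 5):
  bit 0 = 1: acc = O + (14, 5) = (14, 5)
  bit 1 = 1: acc = (14, 5) + (10, 3) = (6, 16)

3P = (6, 16)


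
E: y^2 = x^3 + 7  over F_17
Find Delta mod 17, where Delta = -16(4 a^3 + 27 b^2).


4 a^3 + 27 b^2 = 4*0^3 + 27*7^2 = 0 + 1323 = 1323
Delta = -16 * (1323) = -21168
Delta mod 17 = 14

Delta = 14 (mod 17)


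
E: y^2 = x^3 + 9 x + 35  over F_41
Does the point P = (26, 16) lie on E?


Check whether y^2 = x^3 + 9 x + 35 (mod 41) for (x, y) = (26, 16).
LHS: y^2 = 16^2 mod 41 = 10
RHS: x^3 + 9 x + 35 = 26^3 + 9*26 + 35 mod 41 = 10
LHS = RHS

Yes, on the curve


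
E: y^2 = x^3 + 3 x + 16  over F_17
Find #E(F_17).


For each x in F_17, count y with y^2 = x^3 + 3 x + 16 mod 17:
  x = 0: RHS = 16, y in [4, 13]  -> 2 point(s)
  x = 2: RHS = 13, y in [8, 9]  -> 2 point(s)
  x = 3: RHS = 1, y in [1, 16]  -> 2 point(s)
  x = 8: RHS = 8, y in [5, 12]  -> 2 point(s)
  x = 10: RHS = 9, y in [3, 14]  -> 2 point(s)
  x = 13: RHS = 8, y in [5, 12]  -> 2 point(s)
  x = 15: RHS = 2, y in [6, 11]  -> 2 point(s)
Affine points: 14. Add the point at infinity: total = 15.

#E(F_17) = 15


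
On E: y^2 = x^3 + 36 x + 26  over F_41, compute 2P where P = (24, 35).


Doubling: s = (3 x1^2 + a) / (2 y1)
s = (3*24^2 + 36) / (2*35) mod 41 = 17
x3 = s^2 - 2 x1 mod 41 = 17^2 - 2*24 = 36
y3 = s (x1 - x3) - y1 mod 41 = 17 * (24 - 36) - 35 = 7

2P = (36, 7)


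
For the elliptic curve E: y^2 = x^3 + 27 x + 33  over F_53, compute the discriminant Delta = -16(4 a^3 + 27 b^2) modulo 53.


4 a^3 + 27 b^2 = 4*27^3 + 27*33^2 = 78732 + 29403 = 108135
Delta = -16 * (108135) = -1730160
Delta mod 53 = 25

Delta = 25 (mod 53)


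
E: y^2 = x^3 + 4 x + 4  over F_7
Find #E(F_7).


For each x in F_7, count y with y^2 = x^3 + 4 x + 4 mod 7:
  x = 0: RHS = 4, y in [2, 5]  -> 2 point(s)
  x = 1: RHS = 2, y in [3, 4]  -> 2 point(s)
  x = 3: RHS = 1, y in [1, 6]  -> 2 point(s)
  x = 4: RHS = 0, y in [0]  -> 1 point(s)
  x = 5: RHS = 2, y in [3, 4]  -> 2 point(s)
Affine points: 9. Add the point at infinity: total = 10.

#E(F_7) = 10


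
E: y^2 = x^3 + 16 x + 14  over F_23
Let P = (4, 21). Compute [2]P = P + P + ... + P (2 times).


k = 2 = 10_2 (binary, LSB first: 01)
Double-and-add from P = (4, 21):
  bit 0 = 0: acc unchanged = O
  bit 1 = 1: acc = O + (18, 19) = (18, 19)

2P = (18, 19)


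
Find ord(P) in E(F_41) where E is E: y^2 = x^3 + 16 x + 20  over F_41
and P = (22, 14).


Compute successive multiples of P until we hit O:
  1P = (22, 14)
  2P = (18, 20)
  3P = (34, 4)
  4P = (21, 33)
  5P = (31, 34)
  6P = (39, 12)
  7P = (23, 3)
  8P = (35, 6)
  ... (continuing to 51P)
  51P = O

ord(P) = 51


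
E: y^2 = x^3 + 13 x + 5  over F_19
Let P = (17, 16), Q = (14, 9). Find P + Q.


P != Q, so use the chord formula.
s = (y2 - y1) / (x2 - x1) = (12) / (16) mod 19 = 15
x3 = s^2 - x1 - x2 mod 19 = 15^2 - 17 - 14 = 4
y3 = s (x1 - x3) - y1 mod 19 = 15 * (17 - 4) - 16 = 8

P + Q = (4, 8)


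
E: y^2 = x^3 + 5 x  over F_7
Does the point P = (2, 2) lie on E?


Check whether y^2 = x^3 + 5 x + 0 (mod 7) for (x, y) = (2, 2).
LHS: y^2 = 2^2 mod 7 = 4
RHS: x^3 + 5 x + 0 = 2^3 + 5*2 + 0 mod 7 = 4
LHS = RHS

Yes, on the curve


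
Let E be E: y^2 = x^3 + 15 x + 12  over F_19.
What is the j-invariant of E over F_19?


Delta = -16(4 a^3 + 27 b^2) mod 19 = 9
-1728 * (4 a)^3 = -1728 * (4*15)^3 mod 19 = 8
j = 8 * 9^(-1) mod 19 = 3

j = 3 (mod 19)


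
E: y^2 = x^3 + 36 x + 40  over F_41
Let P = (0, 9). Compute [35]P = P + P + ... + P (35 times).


k = 35 = 100011_2 (binary, LSB first: 110001)
Double-and-add from P = (0, 9):
  bit 0 = 1: acc = O + (0, 9) = (0, 9)
  bit 1 = 1: acc = (0, 9) + (4, 24) = (28, 9)
  bit 2 = 0: acc unchanged = (28, 9)
  bit 3 = 0: acc unchanged = (28, 9)
  bit 4 = 0: acc unchanged = (28, 9)
  bit 5 = 1: acc = (28, 9) + (26, 26) = (8, 26)

35P = (8, 26)


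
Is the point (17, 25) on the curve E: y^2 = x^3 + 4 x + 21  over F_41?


Check whether y^2 = x^3 + 4 x + 21 (mod 41) for (x, y) = (17, 25).
LHS: y^2 = 25^2 mod 41 = 10
RHS: x^3 + 4 x + 21 = 17^3 + 4*17 + 21 mod 41 = 0
LHS != RHS

No, not on the curve


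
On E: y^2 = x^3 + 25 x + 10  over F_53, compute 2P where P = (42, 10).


Doubling: s = (3 x1^2 + a) / (2 y1)
s = (3*42^2 + 25) / (2*10) mod 53 = 30
x3 = s^2 - 2 x1 mod 53 = 30^2 - 2*42 = 21
y3 = s (x1 - x3) - y1 mod 53 = 30 * (42 - 21) - 10 = 37

2P = (21, 37)


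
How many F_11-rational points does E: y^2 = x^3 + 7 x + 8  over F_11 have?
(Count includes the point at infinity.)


For each x in F_11, count y with y^2 = x^3 + 7 x + 8 mod 11:
  x = 1: RHS = 5, y in [4, 7]  -> 2 point(s)
  x = 3: RHS = 1, y in [1, 10]  -> 2 point(s)
  x = 4: RHS = 1, y in [1, 10]  -> 2 point(s)
  x = 5: RHS = 3, y in [5, 6]  -> 2 point(s)
  x = 7: RHS = 4, y in [2, 9]  -> 2 point(s)
  x = 8: RHS = 4, y in [2, 9]  -> 2 point(s)
  x = 10: RHS = 0, y in [0]  -> 1 point(s)
Affine points: 13. Add the point at infinity: total = 14.

#E(F_11) = 14


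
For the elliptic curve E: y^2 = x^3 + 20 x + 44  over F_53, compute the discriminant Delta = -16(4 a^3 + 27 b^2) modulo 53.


4 a^3 + 27 b^2 = 4*20^3 + 27*44^2 = 32000 + 52272 = 84272
Delta = -16 * (84272) = -1348352
Delta mod 53 = 21

Delta = 21 (mod 53)


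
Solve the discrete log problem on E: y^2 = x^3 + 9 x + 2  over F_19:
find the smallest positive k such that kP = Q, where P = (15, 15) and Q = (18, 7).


Enumerate multiples of P until we hit Q = (18, 7):
  1P = (15, 15)
  2P = (8, 4)
  3P = (7, 3)
  4P = (4, 11)
  5P = (5, 18)
  6P = (16, 10)
  7P = (13, 13)
  8P = (11, 8)
  9P = (2, 3)
  10P = (6, 5)
  11P = (18, 7)
Match found at i = 11.

k = 11


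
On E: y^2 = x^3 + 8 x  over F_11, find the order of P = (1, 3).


Compute successive multiples of P until we hit O:
  1P = (1, 3)
  2P = (9, 8)
  3P = (5, 0)
  4P = (9, 3)
  5P = (1, 8)
  6P = O

ord(P) = 6


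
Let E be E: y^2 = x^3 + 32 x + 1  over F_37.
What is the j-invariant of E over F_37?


Delta = -16(4 a^3 + 27 b^2) mod 37 = 20
-1728 * (4 a)^3 = -1728 * (4*32)^3 mod 37 = 23
j = 23 * 20^(-1) mod 37 = 3

j = 3 (mod 37)


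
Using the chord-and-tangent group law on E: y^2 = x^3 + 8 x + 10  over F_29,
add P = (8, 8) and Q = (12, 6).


P != Q, so use the chord formula.
s = (y2 - y1) / (x2 - x1) = (27) / (4) mod 29 = 14
x3 = s^2 - x1 - x2 mod 29 = 14^2 - 8 - 12 = 2
y3 = s (x1 - x3) - y1 mod 29 = 14 * (8 - 2) - 8 = 18

P + Q = (2, 18)


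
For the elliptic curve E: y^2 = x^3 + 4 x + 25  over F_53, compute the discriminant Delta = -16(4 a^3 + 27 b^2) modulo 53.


4 a^3 + 27 b^2 = 4*4^3 + 27*25^2 = 256 + 16875 = 17131
Delta = -16 * (17131) = -274096
Delta mod 53 = 20

Delta = 20 (mod 53)


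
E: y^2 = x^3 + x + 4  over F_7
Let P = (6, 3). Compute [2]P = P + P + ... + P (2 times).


k = 2 = 10_2 (binary, LSB first: 01)
Double-and-add from P = (6, 3):
  bit 0 = 0: acc unchanged = O
  bit 1 = 1: acc = O + (4, 3) = (4, 3)

2P = (4, 3)


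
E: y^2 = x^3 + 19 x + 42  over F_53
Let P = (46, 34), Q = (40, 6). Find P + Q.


P != Q, so use the chord formula.
s = (y2 - y1) / (x2 - x1) = (25) / (47) mod 53 = 40
x3 = s^2 - x1 - x2 mod 53 = 40^2 - 46 - 40 = 30
y3 = s (x1 - x3) - y1 mod 53 = 40 * (46 - 30) - 34 = 23

P + Q = (30, 23)


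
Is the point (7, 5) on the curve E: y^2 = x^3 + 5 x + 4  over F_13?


Check whether y^2 = x^3 + 5 x + 4 (mod 13) for (x, y) = (7, 5).
LHS: y^2 = 5^2 mod 13 = 12
RHS: x^3 + 5 x + 4 = 7^3 + 5*7 + 4 mod 13 = 5
LHS != RHS

No, not on the curve


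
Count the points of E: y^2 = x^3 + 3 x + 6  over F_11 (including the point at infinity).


For each x in F_11, count y with y^2 = x^3 + 3 x + 6 mod 11:
  x = 2: RHS = 9, y in [3, 8]  -> 2 point(s)
  x = 3: RHS = 9, y in [3, 8]  -> 2 point(s)
  x = 4: RHS = 5, y in [4, 7]  -> 2 point(s)
  x = 5: RHS = 3, y in [5, 6]  -> 2 point(s)
  x = 6: RHS = 9, y in [3, 8]  -> 2 point(s)
  x = 8: RHS = 3, y in [5, 6]  -> 2 point(s)
  x = 9: RHS = 3, y in [5, 6]  -> 2 point(s)
Affine points: 14. Add the point at infinity: total = 15.

#E(F_11) = 15


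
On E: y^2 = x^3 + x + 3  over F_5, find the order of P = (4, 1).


Compute successive multiples of P until we hit O:
  1P = (4, 1)
  2P = (1, 0)
  3P = (4, 4)
  4P = O

ord(P) = 4


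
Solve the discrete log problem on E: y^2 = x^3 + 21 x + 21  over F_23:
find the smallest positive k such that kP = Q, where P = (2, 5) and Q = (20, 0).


Enumerate multiples of P until we hit Q = (20, 0):
  1P = (2, 5)
  2P = (20, 0)
Match found at i = 2.

k = 2


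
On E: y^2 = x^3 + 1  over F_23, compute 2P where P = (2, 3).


Doubling: s = (3 x1^2 + a) / (2 y1)
s = (3*2^2 + 0) / (2*3) mod 23 = 2
x3 = s^2 - 2 x1 mod 23 = 2^2 - 2*2 = 0
y3 = s (x1 - x3) - y1 mod 23 = 2 * (2 - 0) - 3 = 1

2P = (0, 1)


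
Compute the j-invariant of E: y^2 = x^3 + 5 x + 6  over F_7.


Delta = -16(4 a^3 + 27 b^2) mod 7 = 3
-1728 * (4 a)^3 = -1728 * (4*5)^3 mod 7 = 6
j = 6 * 3^(-1) mod 7 = 2

j = 2 (mod 7)


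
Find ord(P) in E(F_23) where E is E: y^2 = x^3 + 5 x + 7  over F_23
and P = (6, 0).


Compute successive multiples of P until we hit O:
  1P = (6, 0)
  2P = O

ord(P) = 2


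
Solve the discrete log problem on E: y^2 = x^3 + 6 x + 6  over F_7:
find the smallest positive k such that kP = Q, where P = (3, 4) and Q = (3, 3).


Enumerate multiples of P until we hit Q = (3, 3):
  1P = (3, 4)
  2P = (5, 0)
  3P = (3, 3)
Match found at i = 3.

k = 3


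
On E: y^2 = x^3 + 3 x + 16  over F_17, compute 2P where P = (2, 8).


k = 2 = 10_2 (binary, LSB first: 01)
Double-and-add from P = (2, 8):
  bit 0 = 0: acc unchanged = O
  bit 1 = 1: acc = O + (0, 13) = (0, 13)

2P = (0, 13)


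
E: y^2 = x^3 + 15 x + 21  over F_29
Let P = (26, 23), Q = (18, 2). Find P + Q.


P != Q, so use the chord formula.
s = (y2 - y1) / (x2 - x1) = (8) / (21) mod 29 = 28
x3 = s^2 - x1 - x2 mod 29 = 28^2 - 26 - 18 = 15
y3 = s (x1 - x3) - y1 mod 29 = 28 * (26 - 15) - 23 = 24

P + Q = (15, 24)


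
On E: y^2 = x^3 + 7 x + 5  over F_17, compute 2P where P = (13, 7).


Doubling: s = (3 x1^2 + a) / (2 y1)
s = (3*13^2 + 7) / (2*7) mod 17 = 10
x3 = s^2 - 2 x1 mod 17 = 10^2 - 2*13 = 6
y3 = s (x1 - x3) - y1 mod 17 = 10 * (13 - 6) - 7 = 12

2P = (6, 12)


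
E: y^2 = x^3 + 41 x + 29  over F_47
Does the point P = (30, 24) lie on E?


Check whether y^2 = x^3 + 41 x + 29 (mod 47) for (x, y) = (30, 24).
LHS: y^2 = 24^2 mod 47 = 12
RHS: x^3 + 41 x + 29 = 30^3 + 41*30 + 29 mod 47 = 12
LHS = RHS

Yes, on the curve


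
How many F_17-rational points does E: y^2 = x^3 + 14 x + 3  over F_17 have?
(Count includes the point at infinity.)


For each x in F_17, count y with y^2 = x^3 + 14 x + 3 mod 17:
  x = 1: RHS = 1, y in [1, 16]  -> 2 point(s)
  x = 3: RHS = 4, y in [2, 15]  -> 2 point(s)
  x = 4: RHS = 4, y in [2, 15]  -> 2 point(s)
  x = 7: RHS = 2, y in [6, 11]  -> 2 point(s)
  x = 8: RHS = 15, y in [7, 10]  -> 2 point(s)
  x = 9: RHS = 8, y in [5, 12]  -> 2 point(s)
  x = 10: RHS = 4, y in [2, 15]  -> 2 point(s)
  x = 11: RHS = 9, y in [3, 14]  -> 2 point(s)
  x = 13: RHS = 2, y in [6, 11]  -> 2 point(s)
  x = 14: RHS = 2, y in [6, 11]  -> 2 point(s)
  x = 15: RHS = 1, y in [1, 16]  -> 2 point(s)
Affine points: 22. Add the point at infinity: total = 23.

#E(F_17) = 23
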